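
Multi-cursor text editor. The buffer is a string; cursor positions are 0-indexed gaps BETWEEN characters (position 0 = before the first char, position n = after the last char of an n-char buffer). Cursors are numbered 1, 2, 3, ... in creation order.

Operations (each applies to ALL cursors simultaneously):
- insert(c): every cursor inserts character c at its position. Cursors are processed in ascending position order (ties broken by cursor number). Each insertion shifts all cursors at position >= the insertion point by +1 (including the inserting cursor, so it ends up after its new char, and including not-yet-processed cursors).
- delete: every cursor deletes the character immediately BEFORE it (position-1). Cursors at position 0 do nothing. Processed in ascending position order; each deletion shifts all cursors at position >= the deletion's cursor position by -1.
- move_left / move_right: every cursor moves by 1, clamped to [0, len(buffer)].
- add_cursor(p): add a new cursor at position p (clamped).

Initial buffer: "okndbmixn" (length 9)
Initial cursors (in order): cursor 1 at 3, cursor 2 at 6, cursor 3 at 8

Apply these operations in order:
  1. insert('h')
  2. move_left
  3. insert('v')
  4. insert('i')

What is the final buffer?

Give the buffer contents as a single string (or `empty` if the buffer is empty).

Answer: oknvihdbmvihixvihn

Derivation:
After op 1 (insert('h')): buffer="oknhdbmhixhn" (len 12), cursors c1@4 c2@8 c3@11, authorship ...1...2..3.
After op 2 (move_left): buffer="oknhdbmhixhn" (len 12), cursors c1@3 c2@7 c3@10, authorship ...1...2..3.
After op 3 (insert('v')): buffer="oknvhdbmvhixvhn" (len 15), cursors c1@4 c2@9 c3@13, authorship ...11...22..33.
After op 4 (insert('i')): buffer="oknvihdbmvihixvihn" (len 18), cursors c1@5 c2@11 c3@16, authorship ...111...222..333.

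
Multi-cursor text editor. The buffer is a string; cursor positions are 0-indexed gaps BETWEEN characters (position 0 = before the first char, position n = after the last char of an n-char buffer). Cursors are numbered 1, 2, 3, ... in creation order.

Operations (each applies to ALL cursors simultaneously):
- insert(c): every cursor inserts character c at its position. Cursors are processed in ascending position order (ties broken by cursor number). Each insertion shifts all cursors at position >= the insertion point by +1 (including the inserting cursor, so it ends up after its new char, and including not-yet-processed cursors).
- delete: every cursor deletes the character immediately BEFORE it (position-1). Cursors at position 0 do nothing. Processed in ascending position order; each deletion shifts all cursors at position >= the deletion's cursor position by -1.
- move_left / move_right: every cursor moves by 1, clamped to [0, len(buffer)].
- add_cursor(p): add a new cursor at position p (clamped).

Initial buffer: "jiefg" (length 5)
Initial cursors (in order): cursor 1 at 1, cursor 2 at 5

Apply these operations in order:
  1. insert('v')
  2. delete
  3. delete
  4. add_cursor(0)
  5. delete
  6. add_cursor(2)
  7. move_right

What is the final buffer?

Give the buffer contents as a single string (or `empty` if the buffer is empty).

Answer: ie

Derivation:
After op 1 (insert('v')): buffer="jviefgv" (len 7), cursors c1@2 c2@7, authorship .1....2
After op 2 (delete): buffer="jiefg" (len 5), cursors c1@1 c2@5, authorship .....
After op 3 (delete): buffer="ief" (len 3), cursors c1@0 c2@3, authorship ...
After op 4 (add_cursor(0)): buffer="ief" (len 3), cursors c1@0 c3@0 c2@3, authorship ...
After op 5 (delete): buffer="ie" (len 2), cursors c1@0 c3@0 c2@2, authorship ..
After op 6 (add_cursor(2)): buffer="ie" (len 2), cursors c1@0 c3@0 c2@2 c4@2, authorship ..
After op 7 (move_right): buffer="ie" (len 2), cursors c1@1 c3@1 c2@2 c4@2, authorship ..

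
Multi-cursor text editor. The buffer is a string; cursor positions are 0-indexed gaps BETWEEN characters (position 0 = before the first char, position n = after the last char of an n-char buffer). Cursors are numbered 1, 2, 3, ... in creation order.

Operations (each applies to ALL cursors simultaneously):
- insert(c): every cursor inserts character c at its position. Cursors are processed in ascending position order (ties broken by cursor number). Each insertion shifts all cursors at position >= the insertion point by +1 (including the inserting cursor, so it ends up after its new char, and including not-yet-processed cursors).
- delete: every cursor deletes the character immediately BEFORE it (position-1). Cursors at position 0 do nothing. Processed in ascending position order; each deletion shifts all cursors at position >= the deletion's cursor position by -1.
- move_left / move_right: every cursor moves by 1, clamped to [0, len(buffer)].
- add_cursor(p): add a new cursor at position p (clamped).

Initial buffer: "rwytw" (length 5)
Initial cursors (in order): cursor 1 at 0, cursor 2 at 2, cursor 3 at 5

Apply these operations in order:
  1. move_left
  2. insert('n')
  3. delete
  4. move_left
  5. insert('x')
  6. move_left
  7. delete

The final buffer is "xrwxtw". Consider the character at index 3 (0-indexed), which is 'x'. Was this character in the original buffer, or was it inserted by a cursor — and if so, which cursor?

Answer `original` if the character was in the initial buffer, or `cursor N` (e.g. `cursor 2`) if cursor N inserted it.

After op 1 (move_left): buffer="rwytw" (len 5), cursors c1@0 c2@1 c3@4, authorship .....
After op 2 (insert('n')): buffer="nrnwytnw" (len 8), cursors c1@1 c2@3 c3@7, authorship 1.2...3.
After op 3 (delete): buffer="rwytw" (len 5), cursors c1@0 c2@1 c3@4, authorship .....
After op 4 (move_left): buffer="rwytw" (len 5), cursors c1@0 c2@0 c3@3, authorship .....
After op 5 (insert('x')): buffer="xxrwyxtw" (len 8), cursors c1@2 c2@2 c3@6, authorship 12...3..
After op 6 (move_left): buffer="xxrwyxtw" (len 8), cursors c1@1 c2@1 c3@5, authorship 12...3..
After op 7 (delete): buffer="xrwxtw" (len 6), cursors c1@0 c2@0 c3@3, authorship 2..3..
Authorship (.=original, N=cursor N): 2 . . 3 . .
Index 3: author = 3

Answer: cursor 3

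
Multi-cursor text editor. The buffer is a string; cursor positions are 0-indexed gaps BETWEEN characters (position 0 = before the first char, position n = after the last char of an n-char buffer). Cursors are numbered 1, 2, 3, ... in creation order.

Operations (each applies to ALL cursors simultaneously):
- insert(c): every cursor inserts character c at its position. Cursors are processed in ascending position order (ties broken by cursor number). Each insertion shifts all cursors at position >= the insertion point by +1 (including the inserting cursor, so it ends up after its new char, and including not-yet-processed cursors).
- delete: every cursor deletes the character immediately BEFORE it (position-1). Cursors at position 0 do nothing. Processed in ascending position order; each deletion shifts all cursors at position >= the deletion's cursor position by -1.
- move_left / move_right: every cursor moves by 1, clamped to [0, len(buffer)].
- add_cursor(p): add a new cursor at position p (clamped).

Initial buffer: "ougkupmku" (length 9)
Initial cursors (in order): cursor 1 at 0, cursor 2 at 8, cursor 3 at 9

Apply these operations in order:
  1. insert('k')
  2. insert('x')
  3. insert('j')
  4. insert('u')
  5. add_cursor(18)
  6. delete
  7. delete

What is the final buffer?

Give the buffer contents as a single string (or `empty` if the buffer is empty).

After op 1 (insert('k')): buffer="kougkupmkkuk" (len 12), cursors c1@1 c2@10 c3@12, authorship 1........2.3
After op 2 (insert('x')): buffer="kxougkupmkkxukx" (len 15), cursors c1@2 c2@12 c3@15, authorship 11........22.33
After op 3 (insert('j')): buffer="kxjougkupmkkxjukxj" (len 18), cursors c1@3 c2@14 c3@18, authorship 111........222.333
After op 4 (insert('u')): buffer="kxjuougkupmkkxjuukxju" (len 21), cursors c1@4 c2@16 c3@21, authorship 1111........2222.3333
After op 5 (add_cursor(18)): buffer="kxjuougkupmkkxjuukxju" (len 21), cursors c1@4 c2@16 c4@18 c3@21, authorship 1111........2222.3333
After op 6 (delete): buffer="kxjougkupmkkxjuxj" (len 17), cursors c1@3 c2@14 c4@15 c3@17, authorship 111........222.33
After op 7 (delete): buffer="kxougkupmkkxx" (len 13), cursors c1@2 c2@12 c4@12 c3@13, authorship 11........223

Answer: kxougkupmkkxx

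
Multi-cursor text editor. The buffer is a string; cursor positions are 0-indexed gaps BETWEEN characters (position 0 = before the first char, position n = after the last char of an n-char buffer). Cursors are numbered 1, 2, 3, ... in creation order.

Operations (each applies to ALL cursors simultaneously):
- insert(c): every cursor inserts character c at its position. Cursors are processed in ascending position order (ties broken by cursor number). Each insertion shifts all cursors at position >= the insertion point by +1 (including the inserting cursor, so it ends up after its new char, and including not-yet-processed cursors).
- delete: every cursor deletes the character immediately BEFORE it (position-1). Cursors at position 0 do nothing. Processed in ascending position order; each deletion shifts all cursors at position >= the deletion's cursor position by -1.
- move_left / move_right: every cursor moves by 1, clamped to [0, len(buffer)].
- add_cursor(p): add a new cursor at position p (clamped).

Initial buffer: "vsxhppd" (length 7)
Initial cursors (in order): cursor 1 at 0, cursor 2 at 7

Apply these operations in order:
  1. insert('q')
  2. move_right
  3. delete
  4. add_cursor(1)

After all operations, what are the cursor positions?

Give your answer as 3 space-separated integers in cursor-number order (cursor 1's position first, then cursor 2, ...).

Answer: 1 7 1

Derivation:
After op 1 (insert('q')): buffer="qvsxhppdq" (len 9), cursors c1@1 c2@9, authorship 1.......2
After op 2 (move_right): buffer="qvsxhppdq" (len 9), cursors c1@2 c2@9, authorship 1.......2
After op 3 (delete): buffer="qsxhppd" (len 7), cursors c1@1 c2@7, authorship 1......
After op 4 (add_cursor(1)): buffer="qsxhppd" (len 7), cursors c1@1 c3@1 c2@7, authorship 1......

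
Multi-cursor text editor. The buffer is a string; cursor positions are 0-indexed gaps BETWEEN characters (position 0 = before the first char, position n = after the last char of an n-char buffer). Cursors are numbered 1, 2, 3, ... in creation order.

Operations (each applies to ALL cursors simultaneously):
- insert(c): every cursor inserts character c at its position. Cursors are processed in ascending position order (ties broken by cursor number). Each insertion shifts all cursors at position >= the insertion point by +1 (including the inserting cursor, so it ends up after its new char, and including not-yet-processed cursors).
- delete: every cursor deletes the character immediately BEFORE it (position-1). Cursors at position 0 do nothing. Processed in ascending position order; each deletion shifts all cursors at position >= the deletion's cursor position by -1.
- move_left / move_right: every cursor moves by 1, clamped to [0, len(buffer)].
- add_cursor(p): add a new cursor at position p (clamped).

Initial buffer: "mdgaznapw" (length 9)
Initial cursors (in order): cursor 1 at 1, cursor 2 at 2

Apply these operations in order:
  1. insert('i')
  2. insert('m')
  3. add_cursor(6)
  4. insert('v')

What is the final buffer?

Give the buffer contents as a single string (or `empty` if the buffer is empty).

After op 1 (insert('i')): buffer="midigaznapw" (len 11), cursors c1@2 c2@4, authorship .1.2.......
After op 2 (insert('m')): buffer="mimdimgaznapw" (len 13), cursors c1@3 c2@6, authorship .11.22.......
After op 3 (add_cursor(6)): buffer="mimdimgaznapw" (len 13), cursors c1@3 c2@6 c3@6, authorship .11.22.......
After op 4 (insert('v')): buffer="mimvdimvvgaznapw" (len 16), cursors c1@4 c2@9 c3@9, authorship .111.2223.......

Answer: mimvdimvvgaznapw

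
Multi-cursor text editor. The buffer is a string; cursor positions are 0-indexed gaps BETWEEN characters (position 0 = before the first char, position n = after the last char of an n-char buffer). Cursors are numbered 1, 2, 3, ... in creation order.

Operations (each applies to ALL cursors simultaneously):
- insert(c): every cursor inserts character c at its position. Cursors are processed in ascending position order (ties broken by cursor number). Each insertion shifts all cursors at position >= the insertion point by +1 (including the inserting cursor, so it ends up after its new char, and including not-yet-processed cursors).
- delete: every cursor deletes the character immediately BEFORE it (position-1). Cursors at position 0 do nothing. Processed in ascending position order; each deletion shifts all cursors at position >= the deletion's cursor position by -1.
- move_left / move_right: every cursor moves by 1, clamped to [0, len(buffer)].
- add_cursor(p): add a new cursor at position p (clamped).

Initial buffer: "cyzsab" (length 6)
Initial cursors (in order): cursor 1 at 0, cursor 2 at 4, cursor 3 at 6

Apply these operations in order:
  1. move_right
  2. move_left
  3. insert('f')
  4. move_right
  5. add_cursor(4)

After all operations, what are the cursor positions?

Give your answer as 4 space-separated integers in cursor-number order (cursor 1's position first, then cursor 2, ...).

After op 1 (move_right): buffer="cyzsab" (len 6), cursors c1@1 c2@5 c3@6, authorship ......
After op 2 (move_left): buffer="cyzsab" (len 6), cursors c1@0 c2@4 c3@5, authorship ......
After op 3 (insert('f')): buffer="fcyzsfafb" (len 9), cursors c1@1 c2@6 c3@8, authorship 1....2.3.
After op 4 (move_right): buffer="fcyzsfafb" (len 9), cursors c1@2 c2@7 c3@9, authorship 1....2.3.
After op 5 (add_cursor(4)): buffer="fcyzsfafb" (len 9), cursors c1@2 c4@4 c2@7 c3@9, authorship 1....2.3.

Answer: 2 7 9 4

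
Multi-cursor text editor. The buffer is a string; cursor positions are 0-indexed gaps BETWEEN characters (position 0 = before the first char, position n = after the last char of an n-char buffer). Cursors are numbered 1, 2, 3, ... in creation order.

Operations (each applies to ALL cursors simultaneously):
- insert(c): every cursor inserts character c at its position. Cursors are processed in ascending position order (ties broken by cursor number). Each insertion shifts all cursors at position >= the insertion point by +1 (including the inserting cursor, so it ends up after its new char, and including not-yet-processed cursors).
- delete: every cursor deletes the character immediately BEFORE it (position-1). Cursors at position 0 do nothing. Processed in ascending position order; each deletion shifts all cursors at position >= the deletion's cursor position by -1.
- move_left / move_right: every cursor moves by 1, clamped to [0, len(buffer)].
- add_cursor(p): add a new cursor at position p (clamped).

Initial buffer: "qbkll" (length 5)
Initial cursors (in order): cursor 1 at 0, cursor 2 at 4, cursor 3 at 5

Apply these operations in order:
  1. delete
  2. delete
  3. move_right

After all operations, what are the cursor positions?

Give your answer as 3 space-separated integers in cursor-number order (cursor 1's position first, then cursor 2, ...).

After op 1 (delete): buffer="qbk" (len 3), cursors c1@0 c2@3 c3@3, authorship ...
After op 2 (delete): buffer="q" (len 1), cursors c1@0 c2@1 c3@1, authorship .
After op 3 (move_right): buffer="q" (len 1), cursors c1@1 c2@1 c3@1, authorship .

Answer: 1 1 1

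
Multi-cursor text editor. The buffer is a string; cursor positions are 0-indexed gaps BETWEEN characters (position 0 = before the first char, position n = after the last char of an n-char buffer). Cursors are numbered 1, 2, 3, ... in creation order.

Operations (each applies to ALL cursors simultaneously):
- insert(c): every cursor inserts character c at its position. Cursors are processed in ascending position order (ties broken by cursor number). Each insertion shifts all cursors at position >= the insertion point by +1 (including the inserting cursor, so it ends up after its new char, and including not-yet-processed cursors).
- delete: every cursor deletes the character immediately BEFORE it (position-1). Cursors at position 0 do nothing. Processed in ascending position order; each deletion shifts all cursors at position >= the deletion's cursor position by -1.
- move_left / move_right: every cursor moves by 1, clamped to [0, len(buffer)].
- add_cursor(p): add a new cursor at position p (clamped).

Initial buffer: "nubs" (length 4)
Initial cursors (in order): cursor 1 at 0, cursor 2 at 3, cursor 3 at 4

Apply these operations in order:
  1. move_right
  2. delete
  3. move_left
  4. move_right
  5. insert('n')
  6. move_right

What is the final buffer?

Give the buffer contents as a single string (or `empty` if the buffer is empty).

After op 1 (move_right): buffer="nubs" (len 4), cursors c1@1 c2@4 c3@4, authorship ....
After op 2 (delete): buffer="u" (len 1), cursors c1@0 c2@1 c3@1, authorship .
After op 3 (move_left): buffer="u" (len 1), cursors c1@0 c2@0 c3@0, authorship .
After op 4 (move_right): buffer="u" (len 1), cursors c1@1 c2@1 c3@1, authorship .
After op 5 (insert('n')): buffer="unnn" (len 4), cursors c1@4 c2@4 c3@4, authorship .123
After op 6 (move_right): buffer="unnn" (len 4), cursors c1@4 c2@4 c3@4, authorship .123

Answer: unnn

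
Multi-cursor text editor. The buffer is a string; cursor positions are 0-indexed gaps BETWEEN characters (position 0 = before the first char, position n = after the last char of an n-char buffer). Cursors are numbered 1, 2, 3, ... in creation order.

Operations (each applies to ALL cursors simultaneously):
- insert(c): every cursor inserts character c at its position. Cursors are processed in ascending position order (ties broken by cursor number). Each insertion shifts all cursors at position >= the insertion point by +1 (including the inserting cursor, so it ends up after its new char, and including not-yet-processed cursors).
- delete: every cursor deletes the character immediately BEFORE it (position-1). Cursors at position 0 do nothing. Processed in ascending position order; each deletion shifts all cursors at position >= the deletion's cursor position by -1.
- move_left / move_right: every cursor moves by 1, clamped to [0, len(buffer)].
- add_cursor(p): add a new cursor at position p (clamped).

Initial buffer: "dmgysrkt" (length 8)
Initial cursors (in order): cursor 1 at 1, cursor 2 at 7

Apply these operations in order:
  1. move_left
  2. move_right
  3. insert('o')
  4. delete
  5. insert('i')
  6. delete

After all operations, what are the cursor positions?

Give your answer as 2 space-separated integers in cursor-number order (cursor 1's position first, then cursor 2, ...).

After op 1 (move_left): buffer="dmgysrkt" (len 8), cursors c1@0 c2@6, authorship ........
After op 2 (move_right): buffer="dmgysrkt" (len 8), cursors c1@1 c2@7, authorship ........
After op 3 (insert('o')): buffer="domgysrkot" (len 10), cursors c1@2 c2@9, authorship .1......2.
After op 4 (delete): buffer="dmgysrkt" (len 8), cursors c1@1 c2@7, authorship ........
After op 5 (insert('i')): buffer="dimgysrkit" (len 10), cursors c1@2 c2@9, authorship .1......2.
After op 6 (delete): buffer="dmgysrkt" (len 8), cursors c1@1 c2@7, authorship ........

Answer: 1 7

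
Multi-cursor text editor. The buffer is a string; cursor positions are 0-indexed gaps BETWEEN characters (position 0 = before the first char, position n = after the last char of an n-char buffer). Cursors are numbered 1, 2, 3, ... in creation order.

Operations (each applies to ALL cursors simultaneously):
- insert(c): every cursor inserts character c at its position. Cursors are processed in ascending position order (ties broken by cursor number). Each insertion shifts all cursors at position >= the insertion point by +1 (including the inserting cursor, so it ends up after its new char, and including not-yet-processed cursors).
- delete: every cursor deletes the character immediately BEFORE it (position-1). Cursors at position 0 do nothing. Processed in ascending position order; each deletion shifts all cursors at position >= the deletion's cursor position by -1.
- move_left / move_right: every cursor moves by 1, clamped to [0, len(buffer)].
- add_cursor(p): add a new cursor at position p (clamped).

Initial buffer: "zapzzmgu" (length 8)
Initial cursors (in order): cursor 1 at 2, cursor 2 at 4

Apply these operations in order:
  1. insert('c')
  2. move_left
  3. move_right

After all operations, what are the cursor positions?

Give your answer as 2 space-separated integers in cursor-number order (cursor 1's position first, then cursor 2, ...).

Answer: 3 6

Derivation:
After op 1 (insert('c')): buffer="zacpzczmgu" (len 10), cursors c1@3 c2@6, authorship ..1..2....
After op 2 (move_left): buffer="zacpzczmgu" (len 10), cursors c1@2 c2@5, authorship ..1..2....
After op 3 (move_right): buffer="zacpzczmgu" (len 10), cursors c1@3 c2@6, authorship ..1..2....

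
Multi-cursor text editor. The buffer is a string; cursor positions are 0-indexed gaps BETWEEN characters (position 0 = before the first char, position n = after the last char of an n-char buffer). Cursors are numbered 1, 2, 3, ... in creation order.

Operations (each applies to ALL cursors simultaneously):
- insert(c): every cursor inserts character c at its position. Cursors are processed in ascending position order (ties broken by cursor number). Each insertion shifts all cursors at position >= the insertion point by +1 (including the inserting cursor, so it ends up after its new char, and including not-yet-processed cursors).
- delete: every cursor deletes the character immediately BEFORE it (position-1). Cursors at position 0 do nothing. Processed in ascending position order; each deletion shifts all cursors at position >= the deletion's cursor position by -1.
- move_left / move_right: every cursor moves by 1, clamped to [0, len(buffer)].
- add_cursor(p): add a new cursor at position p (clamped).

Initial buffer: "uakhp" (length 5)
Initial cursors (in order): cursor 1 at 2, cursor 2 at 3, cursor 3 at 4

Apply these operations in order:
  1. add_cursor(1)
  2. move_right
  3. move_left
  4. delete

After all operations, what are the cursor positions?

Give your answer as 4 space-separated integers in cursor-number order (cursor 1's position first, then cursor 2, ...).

After op 1 (add_cursor(1)): buffer="uakhp" (len 5), cursors c4@1 c1@2 c2@3 c3@4, authorship .....
After op 2 (move_right): buffer="uakhp" (len 5), cursors c4@2 c1@3 c2@4 c3@5, authorship .....
After op 3 (move_left): buffer="uakhp" (len 5), cursors c4@1 c1@2 c2@3 c3@4, authorship .....
After op 4 (delete): buffer="p" (len 1), cursors c1@0 c2@0 c3@0 c4@0, authorship .

Answer: 0 0 0 0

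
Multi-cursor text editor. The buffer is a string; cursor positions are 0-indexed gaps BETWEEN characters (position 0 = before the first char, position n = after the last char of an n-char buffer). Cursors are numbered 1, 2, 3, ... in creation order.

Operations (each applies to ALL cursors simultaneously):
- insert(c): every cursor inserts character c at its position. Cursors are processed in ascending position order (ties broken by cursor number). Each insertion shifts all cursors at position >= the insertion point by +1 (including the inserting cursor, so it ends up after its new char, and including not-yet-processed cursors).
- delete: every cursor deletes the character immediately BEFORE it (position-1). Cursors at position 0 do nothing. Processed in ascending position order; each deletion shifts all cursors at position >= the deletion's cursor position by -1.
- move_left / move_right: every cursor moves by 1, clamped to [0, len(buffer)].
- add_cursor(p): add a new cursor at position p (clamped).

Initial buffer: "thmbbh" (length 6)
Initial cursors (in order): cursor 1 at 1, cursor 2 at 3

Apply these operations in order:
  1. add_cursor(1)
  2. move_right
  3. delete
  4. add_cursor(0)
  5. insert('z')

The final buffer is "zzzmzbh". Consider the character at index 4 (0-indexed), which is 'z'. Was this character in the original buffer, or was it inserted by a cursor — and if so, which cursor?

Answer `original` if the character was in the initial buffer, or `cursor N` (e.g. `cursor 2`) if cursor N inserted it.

Answer: cursor 2

Derivation:
After op 1 (add_cursor(1)): buffer="thmbbh" (len 6), cursors c1@1 c3@1 c2@3, authorship ......
After op 2 (move_right): buffer="thmbbh" (len 6), cursors c1@2 c3@2 c2@4, authorship ......
After op 3 (delete): buffer="mbh" (len 3), cursors c1@0 c3@0 c2@1, authorship ...
After op 4 (add_cursor(0)): buffer="mbh" (len 3), cursors c1@0 c3@0 c4@0 c2@1, authorship ...
After op 5 (insert('z')): buffer="zzzmzbh" (len 7), cursors c1@3 c3@3 c4@3 c2@5, authorship 134.2..
Authorship (.=original, N=cursor N): 1 3 4 . 2 . .
Index 4: author = 2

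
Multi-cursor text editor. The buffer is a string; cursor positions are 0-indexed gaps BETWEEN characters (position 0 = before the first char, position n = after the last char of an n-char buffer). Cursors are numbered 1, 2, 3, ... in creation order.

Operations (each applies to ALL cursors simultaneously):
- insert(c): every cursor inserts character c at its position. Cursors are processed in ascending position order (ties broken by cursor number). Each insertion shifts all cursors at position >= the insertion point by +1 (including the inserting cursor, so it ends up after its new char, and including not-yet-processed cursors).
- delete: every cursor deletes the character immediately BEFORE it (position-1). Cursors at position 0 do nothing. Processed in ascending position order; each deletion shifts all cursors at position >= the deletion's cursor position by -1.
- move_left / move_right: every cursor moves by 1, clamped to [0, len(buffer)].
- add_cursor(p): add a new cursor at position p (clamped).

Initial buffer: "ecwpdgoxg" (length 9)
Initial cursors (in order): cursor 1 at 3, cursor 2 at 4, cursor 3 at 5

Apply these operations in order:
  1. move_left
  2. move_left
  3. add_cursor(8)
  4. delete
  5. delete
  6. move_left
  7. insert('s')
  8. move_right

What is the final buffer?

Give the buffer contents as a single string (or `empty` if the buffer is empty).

Answer: ssspdsgg

Derivation:
After op 1 (move_left): buffer="ecwpdgoxg" (len 9), cursors c1@2 c2@3 c3@4, authorship .........
After op 2 (move_left): buffer="ecwpdgoxg" (len 9), cursors c1@1 c2@2 c3@3, authorship .........
After op 3 (add_cursor(8)): buffer="ecwpdgoxg" (len 9), cursors c1@1 c2@2 c3@3 c4@8, authorship .........
After op 4 (delete): buffer="pdgog" (len 5), cursors c1@0 c2@0 c3@0 c4@4, authorship .....
After op 5 (delete): buffer="pdgg" (len 4), cursors c1@0 c2@0 c3@0 c4@3, authorship ....
After op 6 (move_left): buffer="pdgg" (len 4), cursors c1@0 c2@0 c3@0 c4@2, authorship ....
After op 7 (insert('s')): buffer="ssspdsgg" (len 8), cursors c1@3 c2@3 c3@3 c4@6, authorship 123..4..
After op 8 (move_right): buffer="ssspdsgg" (len 8), cursors c1@4 c2@4 c3@4 c4@7, authorship 123..4..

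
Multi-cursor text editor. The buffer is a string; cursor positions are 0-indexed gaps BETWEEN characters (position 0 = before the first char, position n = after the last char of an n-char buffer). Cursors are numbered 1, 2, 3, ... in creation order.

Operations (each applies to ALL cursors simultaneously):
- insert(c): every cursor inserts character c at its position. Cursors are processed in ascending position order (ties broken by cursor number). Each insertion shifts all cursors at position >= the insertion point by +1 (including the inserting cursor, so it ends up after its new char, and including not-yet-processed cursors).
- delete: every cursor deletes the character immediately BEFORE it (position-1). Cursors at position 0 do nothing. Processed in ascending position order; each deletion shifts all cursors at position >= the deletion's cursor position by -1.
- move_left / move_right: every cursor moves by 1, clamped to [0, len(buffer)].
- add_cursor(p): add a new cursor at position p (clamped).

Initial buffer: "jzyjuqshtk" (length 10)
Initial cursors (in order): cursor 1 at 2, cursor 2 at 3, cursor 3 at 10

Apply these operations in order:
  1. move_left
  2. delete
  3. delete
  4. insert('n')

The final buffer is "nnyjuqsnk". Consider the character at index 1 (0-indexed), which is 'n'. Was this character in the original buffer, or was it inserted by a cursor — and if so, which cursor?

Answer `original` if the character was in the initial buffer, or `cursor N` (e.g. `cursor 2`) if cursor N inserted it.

Answer: cursor 2

Derivation:
After op 1 (move_left): buffer="jzyjuqshtk" (len 10), cursors c1@1 c2@2 c3@9, authorship ..........
After op 2 (delete): buffer="yjuqshk" (len 7), cursors c1@0 c2@0 c3@6, authorship .......
After op 3 (delete): buffer="yjuqsk" (len 6), cursors c1@0 c2@0 c3@5, authorship ......
After op 4 (insert('n')): buffer="nnyjuqsnk" (len 9), cursors c1@2 c2@2 c3@8, authorship 12.....3.
Authorship (.=original, N=cursor N): 1 2 . . . . . 3 .
Index 1: author = 2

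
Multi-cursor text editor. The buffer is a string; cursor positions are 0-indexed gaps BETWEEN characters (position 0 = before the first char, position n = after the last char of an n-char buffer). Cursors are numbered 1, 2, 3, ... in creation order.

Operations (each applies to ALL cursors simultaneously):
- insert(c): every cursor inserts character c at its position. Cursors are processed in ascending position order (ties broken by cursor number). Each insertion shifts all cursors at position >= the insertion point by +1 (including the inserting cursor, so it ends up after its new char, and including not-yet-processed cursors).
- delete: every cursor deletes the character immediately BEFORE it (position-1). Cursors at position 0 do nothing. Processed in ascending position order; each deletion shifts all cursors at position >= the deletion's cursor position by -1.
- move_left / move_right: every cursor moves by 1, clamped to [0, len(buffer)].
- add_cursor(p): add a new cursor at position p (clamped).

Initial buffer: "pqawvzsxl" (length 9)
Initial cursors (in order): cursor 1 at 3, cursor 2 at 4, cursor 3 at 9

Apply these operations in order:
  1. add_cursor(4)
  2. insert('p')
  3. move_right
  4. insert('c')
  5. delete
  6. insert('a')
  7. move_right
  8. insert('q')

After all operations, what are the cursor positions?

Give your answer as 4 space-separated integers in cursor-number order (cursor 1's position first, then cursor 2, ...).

After op 1 (add_cursor(4)): buffer="pqawvzsxl" (len 9), cursors c1@3 c2@4 c4@4 c3@9, authorship .........
After op 2 (insert('p')): buffer="pqapwppvzsxlp" (len 13), cursors c1@4 c2@7 c4@7 c3@13, authorship ...1.24.....3
After op 3 (move_right): buffer="pqapwppvzsxlp" (len 13), cursors c1@5 c2@8 c4@8 c3@13, authorship ...1.24.....3
After op 4 (insert('c')): buffer="pqapwcppvcczsxlpc" (len 17), cursors c1@6 c2@11 c4@11 c3@17, authorship ...1.124.24....33
After op 5 (delete): buffer="pqapwppvzsxlp" (len 13), cursors c1@5 c2@8 c4@8 c3@13, authorship ...1.24.....3
After op 6 (insert('a')): buffer="pqapwappvaazsxlpa" (len 17), cursors c1@6 c2@11 c4@11 c3@17, authorship ...1.124.24....33
After op 7 (move_right): buffer="pqapwappvaazsxlpa" (len 17), cursors c1@7 c2@12 c4@12 c3@17, authorship ...1.124.24....33
After op 8 (insert('q')): buffer="pqapwapqpvaazqqsxlpaq" (len 21), cursors c1@8 c2@15 c4@15 c3@21, authorship ...1.1214.24.24...333

Answer: 8 15 21 15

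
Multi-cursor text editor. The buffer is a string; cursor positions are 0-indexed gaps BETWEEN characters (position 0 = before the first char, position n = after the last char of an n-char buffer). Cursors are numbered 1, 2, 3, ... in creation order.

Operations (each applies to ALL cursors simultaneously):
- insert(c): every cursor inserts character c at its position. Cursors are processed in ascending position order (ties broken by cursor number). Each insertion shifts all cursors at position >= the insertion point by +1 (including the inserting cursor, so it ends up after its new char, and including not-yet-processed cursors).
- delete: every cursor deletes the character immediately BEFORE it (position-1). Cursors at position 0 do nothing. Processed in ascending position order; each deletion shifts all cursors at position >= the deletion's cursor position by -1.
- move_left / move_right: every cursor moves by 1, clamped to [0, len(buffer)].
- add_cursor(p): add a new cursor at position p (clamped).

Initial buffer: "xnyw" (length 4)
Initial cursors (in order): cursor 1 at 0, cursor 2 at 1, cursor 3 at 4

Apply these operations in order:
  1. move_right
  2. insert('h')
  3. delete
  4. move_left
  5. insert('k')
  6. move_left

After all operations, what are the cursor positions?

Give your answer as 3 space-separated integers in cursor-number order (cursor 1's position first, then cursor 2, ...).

After op 1 (move_right): buffer="xnyw" (len 4), cursors c1@1 c2@2 c3@4, authorship ....
After op 2 (insert('h')): buffer="xhnhywh" (len 7), cursors c1@2 c2@4 c3@7, authorship .1.2..3
After op 3 (delete): buffer="xnyw" (len 4), cursors c1@1 c2@2 c3@4, authorship ....
After op 4 (move_left): buffer="xnyw" (len 4), cursors c1@0 c2@1 c3@3, authorship ....
After op 5 (insert('k')): buffer="kxknykw" (len 7), cursors c1@1 c2@3 c3@6, authorship 1.2..3.
After op 6 (move_left): buffer="kxknykw" (len 7), cursors c1@0 c2@2 c3@5, authorship 1.2..3.

Answer: 0 2 5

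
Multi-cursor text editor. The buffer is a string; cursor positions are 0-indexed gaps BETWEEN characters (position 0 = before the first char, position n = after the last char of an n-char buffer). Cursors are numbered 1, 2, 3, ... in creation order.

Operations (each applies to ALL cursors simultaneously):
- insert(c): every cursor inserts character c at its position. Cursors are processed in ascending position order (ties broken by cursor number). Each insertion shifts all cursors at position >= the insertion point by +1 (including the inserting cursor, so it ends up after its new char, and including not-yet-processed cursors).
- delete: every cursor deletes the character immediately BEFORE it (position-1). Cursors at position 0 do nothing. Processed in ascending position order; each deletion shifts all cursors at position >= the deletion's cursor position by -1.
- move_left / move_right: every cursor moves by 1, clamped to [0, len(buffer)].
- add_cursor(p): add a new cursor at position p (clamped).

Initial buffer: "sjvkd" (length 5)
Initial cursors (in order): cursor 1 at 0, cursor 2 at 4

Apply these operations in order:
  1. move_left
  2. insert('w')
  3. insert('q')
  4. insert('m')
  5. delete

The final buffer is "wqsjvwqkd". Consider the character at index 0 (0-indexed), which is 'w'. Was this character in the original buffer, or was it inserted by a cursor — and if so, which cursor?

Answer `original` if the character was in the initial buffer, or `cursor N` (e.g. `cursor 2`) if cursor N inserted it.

Answer: cursor 1

Derivation:
After op 1 (move_left): buffer="sjvkd" (len 5), cursors c1@0 c2@3, authorship .....
After op 2 (insert('w')): buffer="wsjvwkd" (len 7), cursors c1@1 c2@5, authorship 1...2..
After op 3 (insert('q')): buffer="wqsjvwqkd" (len 9), cursors c1@2 c2@7, authorship 11...22..
After op 4 (insert('m')): buffer="wqmsjvwqmkd" (len 11), cursors c1@3 c2@9, authorship 111...222..
After op 5 (delete): buffer="wqsjvwqkd" (len 9), cursors c1@2 c2@7, authorship 11...22..
Authorship (.=original, N=cursor N): 1 1 . . . 2 2 . .
Index 0: author = 1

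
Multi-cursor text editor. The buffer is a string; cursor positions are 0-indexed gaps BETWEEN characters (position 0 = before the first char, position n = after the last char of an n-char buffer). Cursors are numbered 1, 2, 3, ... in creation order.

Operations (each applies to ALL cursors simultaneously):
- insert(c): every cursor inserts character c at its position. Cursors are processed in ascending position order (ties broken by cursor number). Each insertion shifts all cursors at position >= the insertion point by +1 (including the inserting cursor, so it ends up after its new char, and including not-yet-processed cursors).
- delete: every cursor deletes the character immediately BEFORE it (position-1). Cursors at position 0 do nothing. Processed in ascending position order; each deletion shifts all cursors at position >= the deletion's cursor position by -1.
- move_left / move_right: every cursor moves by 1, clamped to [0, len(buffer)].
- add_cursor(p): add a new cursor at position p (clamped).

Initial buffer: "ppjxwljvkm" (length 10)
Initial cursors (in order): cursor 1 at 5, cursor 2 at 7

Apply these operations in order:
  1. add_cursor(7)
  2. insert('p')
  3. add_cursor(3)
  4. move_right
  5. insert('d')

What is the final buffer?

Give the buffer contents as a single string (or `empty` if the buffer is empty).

After op 1 (add_cursor(7)): buffer="ppjxwljvkm" (len 10), cursors c1@5 c2@7 c3@7, authorship ..........
After op 2 (insert('p')): buffer="ppjxwpljppvkm" (len 13), cursors c1@6 c2@10 c3@10, authorship .....1..23...
After op 3 (add_cursor(3)): buffer="ppjxwpljppvkm" (len 13), cursors c4@3 c1@6 c2@10 c3@10, authorship .....1..23...
After op 4 (move_right): buffer="ppjxwpljppvkm" (len 13), cursors c4@4 c1@7 c2@11 c3@11, authorship .....1..23...
After op 5 (insert('d')): buffer="ppjxdwpldjppvddkm" (len 17), cursors c4@5 c1@9 c2@15 c3@15, authorship ....4.1.1.23.23..

Answer: ppjxdwpldjppvddkm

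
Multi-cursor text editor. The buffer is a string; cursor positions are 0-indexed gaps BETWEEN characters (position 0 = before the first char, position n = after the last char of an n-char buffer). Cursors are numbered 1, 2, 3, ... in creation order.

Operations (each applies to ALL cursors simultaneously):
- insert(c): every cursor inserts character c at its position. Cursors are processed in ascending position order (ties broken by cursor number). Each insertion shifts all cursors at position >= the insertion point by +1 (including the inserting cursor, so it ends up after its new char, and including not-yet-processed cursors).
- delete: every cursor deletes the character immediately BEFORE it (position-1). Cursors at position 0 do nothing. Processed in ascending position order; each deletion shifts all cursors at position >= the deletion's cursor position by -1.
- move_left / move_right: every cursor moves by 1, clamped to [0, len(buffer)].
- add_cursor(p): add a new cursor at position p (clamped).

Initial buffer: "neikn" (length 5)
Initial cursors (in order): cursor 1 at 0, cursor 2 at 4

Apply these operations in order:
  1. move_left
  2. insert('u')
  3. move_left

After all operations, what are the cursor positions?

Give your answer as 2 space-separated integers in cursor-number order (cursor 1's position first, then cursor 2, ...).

Answer: 0 4

Derivation:
After op 1 (move_left): buffer="neikn" (len 5), cursors c1@0 c2@3, authorship .....
After op 2 (insert('u')): buffer="uneiukn" (len 7), cursors c1@1 c2@5, authorship 1...2..
After op 3 (move_left): buffer="uneiukn" (len 7), cursors c1@0 c2@4, authorship 1...2..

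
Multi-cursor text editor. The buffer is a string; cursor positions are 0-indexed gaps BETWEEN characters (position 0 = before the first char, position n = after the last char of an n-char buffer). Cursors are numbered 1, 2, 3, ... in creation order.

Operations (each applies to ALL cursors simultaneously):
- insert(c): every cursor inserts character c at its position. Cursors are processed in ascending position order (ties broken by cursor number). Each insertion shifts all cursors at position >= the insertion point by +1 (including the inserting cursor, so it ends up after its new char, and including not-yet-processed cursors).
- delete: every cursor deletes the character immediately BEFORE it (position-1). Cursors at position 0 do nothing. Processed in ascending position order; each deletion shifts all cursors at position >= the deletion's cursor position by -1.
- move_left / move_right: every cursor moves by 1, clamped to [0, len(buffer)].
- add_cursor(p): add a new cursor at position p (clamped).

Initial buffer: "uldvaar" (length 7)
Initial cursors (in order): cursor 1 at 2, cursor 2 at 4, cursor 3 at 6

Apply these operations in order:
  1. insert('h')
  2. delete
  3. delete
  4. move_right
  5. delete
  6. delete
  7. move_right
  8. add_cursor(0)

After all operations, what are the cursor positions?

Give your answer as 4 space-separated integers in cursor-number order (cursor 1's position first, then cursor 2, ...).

Answer: 0 0 0 0

Derivation:
After op 1 (insert('h')): buffer="ulhdvhaahr" (len 10), cursors c1@3 c2@6 c3@9, authorship ..1..2..3.
After op 2 (delete): buffer="uldvaar" (len 7), cursors c1@2 c2@4 c3@6, authorship .......
After op 3 (delete): buffer="udar" (len 4), cursors c1@1 c2@2 c3@3, authorship ....
After op 4 (move_right): buffer="udar" (len 4), cursors c1@2 c2@3 c3@4, authorship ....
After op 5 (delete): buffer="u" (len 1), cursors c1@1 c2@1 c3@1, authorship .
After op 6 (delete): buffer="" (len 0), cursors c1@0 c2@0 c3@0, authorship 
After op 7 (move_right): buffer="" (len 0), cursors c1@0 c2@0 c3@0, authorship 
After op 8 (add_cursor(0)): buffer="" (len 0), cursors c1@0 c2@0 c3@0 c4@0, authorship 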